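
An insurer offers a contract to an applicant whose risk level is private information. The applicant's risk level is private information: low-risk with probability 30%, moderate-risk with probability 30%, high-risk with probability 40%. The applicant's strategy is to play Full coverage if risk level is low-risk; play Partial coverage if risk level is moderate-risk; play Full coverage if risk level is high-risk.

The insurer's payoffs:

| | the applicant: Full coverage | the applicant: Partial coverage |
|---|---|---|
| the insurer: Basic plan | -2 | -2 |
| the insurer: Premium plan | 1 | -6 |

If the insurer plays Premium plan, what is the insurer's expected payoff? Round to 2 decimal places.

-1.10

E[Premium plan] = 0.3·1 + 0.3·(-6) + 0.4·1 = 0.3 + (-1.8) + 0.4 = -1.1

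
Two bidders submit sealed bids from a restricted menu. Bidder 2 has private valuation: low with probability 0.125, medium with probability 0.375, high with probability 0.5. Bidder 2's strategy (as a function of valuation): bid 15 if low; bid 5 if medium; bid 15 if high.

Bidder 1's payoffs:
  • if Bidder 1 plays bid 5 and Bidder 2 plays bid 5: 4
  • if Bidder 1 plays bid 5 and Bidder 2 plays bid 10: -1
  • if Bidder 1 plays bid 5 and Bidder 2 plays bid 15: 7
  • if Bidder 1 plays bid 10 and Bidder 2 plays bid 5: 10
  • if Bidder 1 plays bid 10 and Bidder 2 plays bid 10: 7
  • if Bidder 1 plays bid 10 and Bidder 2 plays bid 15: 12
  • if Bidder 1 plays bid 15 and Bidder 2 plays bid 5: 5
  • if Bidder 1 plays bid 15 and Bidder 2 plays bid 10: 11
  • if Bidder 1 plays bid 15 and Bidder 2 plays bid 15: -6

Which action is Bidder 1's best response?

bid 10

Compute Bidder 1's expected payoff for each action, taking the expectation over Bidder 2's type.
E[bid 5] = 0.125·(7) + 0.375·(4) + 0.5·(7) = 5.875
E[bid 10] = 0.125·(12) + 0.375·(10) + 0.5·(12) = 11.25
E[bid 15] = 0.125·(-6) + 0.375·(5) + 0.5·(-6) = -1.875
Best response: bid 10 (11.25 is the largest).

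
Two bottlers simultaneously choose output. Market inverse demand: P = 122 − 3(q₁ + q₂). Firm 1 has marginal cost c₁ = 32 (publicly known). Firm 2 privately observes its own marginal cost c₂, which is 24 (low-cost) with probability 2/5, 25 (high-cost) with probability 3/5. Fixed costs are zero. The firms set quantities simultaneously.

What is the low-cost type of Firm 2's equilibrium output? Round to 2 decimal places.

Type-c best response for Firm 2: q₂(c) = (122 − c)/6 − q₁/2.
Firm 1 maximizes expected profit; its first-order condition is 122 − 6q₁ − 3E[q₂] − 32 = 0.
Substituting E[q₂] and solving: E[c₂] = 24.6, so q₁ = (122 − 2·32 + 24.6)/9 = 9.17778.
q₂(low-cost) = (122 − 24 − 3·9.17778)/6 = 11.7444.

11.74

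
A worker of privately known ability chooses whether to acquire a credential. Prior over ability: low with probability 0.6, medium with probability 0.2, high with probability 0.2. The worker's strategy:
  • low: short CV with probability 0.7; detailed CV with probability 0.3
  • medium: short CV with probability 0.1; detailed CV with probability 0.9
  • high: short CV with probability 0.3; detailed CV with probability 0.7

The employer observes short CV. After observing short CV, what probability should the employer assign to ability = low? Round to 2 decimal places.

Apply Bayes' rule using the sender's strategy as the likelihood.
P(short CV) = 0.6·0.7 + 0.2·0.1 + 0.2·0.3 = 0.5
P(low | short CV) = (0.6·0.7) / 0.5 = 0.42 / 0.5 = 0.84

0.84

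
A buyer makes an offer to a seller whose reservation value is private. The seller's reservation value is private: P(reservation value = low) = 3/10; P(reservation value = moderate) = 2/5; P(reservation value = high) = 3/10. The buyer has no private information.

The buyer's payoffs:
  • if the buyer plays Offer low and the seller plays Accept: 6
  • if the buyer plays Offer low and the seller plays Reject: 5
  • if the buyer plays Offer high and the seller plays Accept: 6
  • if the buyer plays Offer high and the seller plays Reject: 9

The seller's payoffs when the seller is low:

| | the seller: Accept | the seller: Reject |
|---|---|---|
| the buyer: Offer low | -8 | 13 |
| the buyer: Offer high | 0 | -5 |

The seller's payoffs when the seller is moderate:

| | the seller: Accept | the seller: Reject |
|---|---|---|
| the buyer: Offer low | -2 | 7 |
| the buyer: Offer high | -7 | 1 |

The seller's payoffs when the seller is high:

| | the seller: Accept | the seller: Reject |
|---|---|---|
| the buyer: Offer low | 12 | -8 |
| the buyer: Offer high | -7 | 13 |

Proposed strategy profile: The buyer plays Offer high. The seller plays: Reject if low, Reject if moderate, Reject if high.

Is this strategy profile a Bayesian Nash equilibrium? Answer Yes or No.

The buyer plays Offer high: E[Offer high] = 3/10·(9) + 2/5·(9) + 3/10·(9) = 9; E[Offer low] = 5. Best-responding. ✓
The seller (reservation value low), facing Offer high: Accept gives 0, Reject gives -5. Proposed Reject is not best — profitable deviation exists. ✗
The seller (reservation value moderate), facing Offer high: Accept gives -7, Reject gives 1. Proposed Reject is best. ✓
The seller (reservation value high), facing Offer high: Accept gives -7, Reject gives 13. Proposed Reject is best. ✓

No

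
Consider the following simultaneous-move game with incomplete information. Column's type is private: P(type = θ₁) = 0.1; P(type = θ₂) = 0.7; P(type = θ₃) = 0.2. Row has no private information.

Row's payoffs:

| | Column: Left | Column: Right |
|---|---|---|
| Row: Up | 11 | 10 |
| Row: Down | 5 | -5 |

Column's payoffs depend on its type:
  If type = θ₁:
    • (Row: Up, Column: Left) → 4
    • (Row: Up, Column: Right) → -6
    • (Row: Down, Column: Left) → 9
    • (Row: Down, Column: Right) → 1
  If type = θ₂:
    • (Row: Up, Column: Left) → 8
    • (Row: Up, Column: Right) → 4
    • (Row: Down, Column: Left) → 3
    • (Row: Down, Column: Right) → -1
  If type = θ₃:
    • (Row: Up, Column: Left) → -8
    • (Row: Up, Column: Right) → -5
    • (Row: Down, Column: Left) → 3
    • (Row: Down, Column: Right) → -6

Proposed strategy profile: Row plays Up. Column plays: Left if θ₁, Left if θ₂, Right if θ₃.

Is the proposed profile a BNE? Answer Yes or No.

A profile is a BNE iff every type of every player is best-responding given beliefs about the other side.
Row plays Up: E[Up] = 0.1·(11) + 0.7·(11) + 0.2·(10) = 10.8; E[Down] = 3. Best-responding. ✓
Column (type θ₁), facing Up: Left gives 4, Right gives -6. Proposed Left is best. ✓
Column (type θ₂), facing Up: Left gives 8, Right gives 4. Proposed Left is best. ✓
Column (type θ₃), facing Up: Left gives -8, Right gives -5. Proposed Right is best. ✓

Yes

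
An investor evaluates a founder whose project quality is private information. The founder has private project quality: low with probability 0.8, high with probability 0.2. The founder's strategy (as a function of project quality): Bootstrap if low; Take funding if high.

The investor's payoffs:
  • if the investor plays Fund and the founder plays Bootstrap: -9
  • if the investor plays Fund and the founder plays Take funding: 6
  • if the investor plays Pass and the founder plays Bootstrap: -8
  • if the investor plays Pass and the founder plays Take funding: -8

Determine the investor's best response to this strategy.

E[Fund] = 0.8·(-9) + 0.2·(6) = -6
E[Pass] = 0.8·(-8) + 0.2·(-8) = -8
Best response: Fund (-6 is the largest).

Fund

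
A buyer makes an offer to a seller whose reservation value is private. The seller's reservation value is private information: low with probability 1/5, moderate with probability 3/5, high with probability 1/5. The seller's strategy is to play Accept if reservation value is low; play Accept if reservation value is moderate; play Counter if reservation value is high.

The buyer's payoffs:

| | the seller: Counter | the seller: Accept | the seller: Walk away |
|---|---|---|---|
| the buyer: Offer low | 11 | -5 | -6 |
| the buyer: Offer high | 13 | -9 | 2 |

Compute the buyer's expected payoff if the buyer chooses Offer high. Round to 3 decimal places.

-4.600

E[Offer high] = 1/5·(-9) + 3/5·(-9) + 1/5·13 = (-9/5) + (-27/5) + 13/5 = -23/5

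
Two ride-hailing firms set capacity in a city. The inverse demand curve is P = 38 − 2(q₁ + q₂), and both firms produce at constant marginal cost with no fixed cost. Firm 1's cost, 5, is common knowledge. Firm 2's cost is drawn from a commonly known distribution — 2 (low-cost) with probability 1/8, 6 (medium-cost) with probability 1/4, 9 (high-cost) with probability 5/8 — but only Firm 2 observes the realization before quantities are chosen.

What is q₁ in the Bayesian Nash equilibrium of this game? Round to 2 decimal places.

5.90

Type-c best response for Firm 2: q₂(c) = (38 − c)/4 − q₁/2.
Firm 1 maximizes expected profit; its first-order condition is 38 − 4q₁ − 2E[q₂] − 5 = 0.
Substituting E[q₂] and solving: E[c₂] = 7.375, so q₁ = (38 − 2·5 + 7.375)/6 = 5.89583.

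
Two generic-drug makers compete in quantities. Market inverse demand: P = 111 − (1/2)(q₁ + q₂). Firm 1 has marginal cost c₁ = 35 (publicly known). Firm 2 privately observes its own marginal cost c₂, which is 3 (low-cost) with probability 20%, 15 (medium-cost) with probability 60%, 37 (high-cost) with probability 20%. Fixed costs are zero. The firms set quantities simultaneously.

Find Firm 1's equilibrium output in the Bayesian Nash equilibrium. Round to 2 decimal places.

Type-c best response for Firm 2: q₂(c) = (111 − c) − q₁/2.
Firm 1 maximizes expected profit; its first-order condition is 111 − q₁ − (1/2)E[q₂] − 35 = 0.
Substituting E[q₂] and solving: E[c₂] = 17, so q₁ = (111 − 2·35 + 17)/(3/2) = 38.6667.

38.67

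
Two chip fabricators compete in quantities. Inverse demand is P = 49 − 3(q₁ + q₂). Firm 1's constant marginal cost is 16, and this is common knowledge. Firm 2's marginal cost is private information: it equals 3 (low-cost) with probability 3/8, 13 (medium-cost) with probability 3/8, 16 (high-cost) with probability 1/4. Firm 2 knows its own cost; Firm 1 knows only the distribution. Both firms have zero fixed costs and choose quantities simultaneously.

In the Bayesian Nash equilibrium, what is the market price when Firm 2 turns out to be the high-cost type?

Firm 2 with cost c maximizes (49 − 3(q₁+q₂) − c)·q₂, giving q₂(c) = (49 − c − 3q₁)/6.
E[c₂] = 3/8·3 + 3/8·13 + 1/4·16 = 10
Firm 1's FOC against E[q₂] yields q₁ = (49 − 2·16 + E[c₂])/9 = (49 − 32 + 10)/9 = 3.
q₂(high-cost) = 4, so P = 49 − 3·(3 + 4) = 28.

28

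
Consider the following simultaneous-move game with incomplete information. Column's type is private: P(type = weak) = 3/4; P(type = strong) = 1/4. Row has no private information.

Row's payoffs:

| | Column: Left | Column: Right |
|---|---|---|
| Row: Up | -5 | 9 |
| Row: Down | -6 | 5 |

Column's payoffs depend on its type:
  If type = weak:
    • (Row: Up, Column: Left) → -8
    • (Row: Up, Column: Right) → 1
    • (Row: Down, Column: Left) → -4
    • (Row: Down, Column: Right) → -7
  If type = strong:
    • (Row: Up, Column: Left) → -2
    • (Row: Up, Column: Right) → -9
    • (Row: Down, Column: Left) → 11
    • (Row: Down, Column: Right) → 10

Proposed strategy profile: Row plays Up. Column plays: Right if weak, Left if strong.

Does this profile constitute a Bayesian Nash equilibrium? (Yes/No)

Row plays Up: E[Up] = 3/4·(9) + 1/4·(-5) = 11/2; E[Down] = 9/4. Best-responding. ✓
Column (type weak), facing Up: Left gives -8, Right gives 1. Proposed Right is best. ✓
Column (type strong), facing Up: Left gives -2, Right gives -9. Proposed Left is best. ✓

Yes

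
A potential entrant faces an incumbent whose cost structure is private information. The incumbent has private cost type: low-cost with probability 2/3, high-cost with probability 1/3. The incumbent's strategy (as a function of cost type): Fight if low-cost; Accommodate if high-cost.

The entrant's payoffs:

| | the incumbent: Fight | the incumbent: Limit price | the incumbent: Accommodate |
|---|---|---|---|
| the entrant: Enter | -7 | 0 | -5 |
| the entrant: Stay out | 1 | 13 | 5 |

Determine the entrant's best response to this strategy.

Stay out

Compute the entrant's expected payoff for each action, taking the expectation over the incumbent's type.
E[Enter] = 2/3·(-7) + 1/3·(-5) = -19/3
E[Stay out] = 2/3·(1) + 1/3·(5) = 7/3
Best response: Stay out (7/3 is the largest).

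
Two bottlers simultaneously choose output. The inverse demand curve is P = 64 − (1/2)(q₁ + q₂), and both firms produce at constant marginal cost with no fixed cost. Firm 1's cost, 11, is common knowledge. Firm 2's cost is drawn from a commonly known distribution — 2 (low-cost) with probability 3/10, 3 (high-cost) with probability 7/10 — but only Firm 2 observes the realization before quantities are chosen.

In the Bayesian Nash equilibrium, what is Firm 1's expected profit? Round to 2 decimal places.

444.02

Type-c best response for Firm 2: q₂(c) = (64 − c) − q₁/2.
Firm 1 maximizes expected profit; its first-order condition is 64 − q₁ − (1/2)E[q₂] − 11 = 0.
Substituting E[q₂] and solving: E[c₂] = 2.7, so q₁ = (64 − 2·11 + 2.7)/(3/2) = 29.8.
E[P] = 64 − (1/2)·(q₁ + E[q₂]) = 25.9; Firm 1's expected profit = (E[P] − 11)·q₁ = (25.9 − 11)·29.8 = 444.02.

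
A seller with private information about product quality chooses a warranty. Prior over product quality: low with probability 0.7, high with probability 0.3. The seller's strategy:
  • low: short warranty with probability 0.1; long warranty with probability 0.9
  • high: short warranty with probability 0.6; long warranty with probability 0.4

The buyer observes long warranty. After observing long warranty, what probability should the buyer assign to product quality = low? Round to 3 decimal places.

P(long warranty) = 0.7·0.9 + 0.3·0.4 = 0.75
P(low | long warranty) = (0.7·0.9) / 0.75 = 0.63 / 0.75 = 0.84

0.840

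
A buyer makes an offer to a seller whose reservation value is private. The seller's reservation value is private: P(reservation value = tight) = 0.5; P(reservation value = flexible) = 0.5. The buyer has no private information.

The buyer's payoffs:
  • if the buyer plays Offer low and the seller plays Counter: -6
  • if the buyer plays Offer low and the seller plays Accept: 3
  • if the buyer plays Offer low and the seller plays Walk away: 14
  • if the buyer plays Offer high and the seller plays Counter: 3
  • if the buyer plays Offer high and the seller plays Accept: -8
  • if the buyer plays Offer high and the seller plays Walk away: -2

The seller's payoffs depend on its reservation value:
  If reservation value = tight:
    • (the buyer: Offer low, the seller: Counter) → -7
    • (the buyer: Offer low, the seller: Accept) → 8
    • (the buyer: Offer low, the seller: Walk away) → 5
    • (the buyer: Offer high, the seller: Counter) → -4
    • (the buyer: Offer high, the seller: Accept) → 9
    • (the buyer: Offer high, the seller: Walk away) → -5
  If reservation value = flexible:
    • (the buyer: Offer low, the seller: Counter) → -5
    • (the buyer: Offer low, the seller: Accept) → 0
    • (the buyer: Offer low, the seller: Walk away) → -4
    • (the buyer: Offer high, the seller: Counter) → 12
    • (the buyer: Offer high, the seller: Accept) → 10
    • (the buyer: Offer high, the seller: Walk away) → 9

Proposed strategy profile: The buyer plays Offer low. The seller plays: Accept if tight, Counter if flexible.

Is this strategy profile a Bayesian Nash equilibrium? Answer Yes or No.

No

A profile is a BNE iff every type of every player is best-responding given beliefs about the other side.
The buyer plays Offer low: E[Offer low] = 0.5·(3) + 0.5·(-6) = -1.5; E[Offer high] = -2.5. Best-responding. ✓
The seller (reservation value tight), facing Offer low: Counter gives -7, Accept gives 8, Walk away gives 5. Proposed Accept is best. ✓
The seller (reservation value flexible), facing Offer low: Counter gives -5, Accept gives 0, Walk away gives -4. Proposed Counter is not best — profitable deviation exists. ✗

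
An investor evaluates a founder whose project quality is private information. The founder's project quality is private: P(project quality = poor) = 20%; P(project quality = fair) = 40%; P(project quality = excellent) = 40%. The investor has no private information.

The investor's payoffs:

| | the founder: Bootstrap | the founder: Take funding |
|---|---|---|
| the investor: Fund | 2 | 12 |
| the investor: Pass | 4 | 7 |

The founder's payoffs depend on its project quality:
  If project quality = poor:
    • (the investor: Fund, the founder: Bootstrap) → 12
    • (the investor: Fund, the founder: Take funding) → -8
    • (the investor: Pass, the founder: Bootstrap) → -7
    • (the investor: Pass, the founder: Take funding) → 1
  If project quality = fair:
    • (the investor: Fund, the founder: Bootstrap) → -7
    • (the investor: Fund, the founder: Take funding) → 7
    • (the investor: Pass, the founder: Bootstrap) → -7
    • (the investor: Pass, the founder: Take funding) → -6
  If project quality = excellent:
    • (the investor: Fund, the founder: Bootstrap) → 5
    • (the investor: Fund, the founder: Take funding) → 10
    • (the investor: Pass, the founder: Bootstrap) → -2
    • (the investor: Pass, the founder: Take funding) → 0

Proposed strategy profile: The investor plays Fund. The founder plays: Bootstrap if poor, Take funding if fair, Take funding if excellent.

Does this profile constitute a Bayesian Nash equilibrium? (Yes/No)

Yes

The investor plays Fund: E[Fund] = 0.2·(2) + 0.4·(12) + 0.4·(12) = 10; E[Pass] = 6.4. Best-responding. ✓
The founder (project quality poor), facing Fund: Bootstrap gives 12, Take funding gives -8. Proposed Bootstrap is best. ✓
The founder (project quality fair), facing Fund: Bootstrap gives -7, Take funding gives 7. Proposed Take funding is best. ✓
The founder (project quality excellent), facing Fund: Bootstrap gives 5, Take funding gives 10. Proposed Take funding is best. ✓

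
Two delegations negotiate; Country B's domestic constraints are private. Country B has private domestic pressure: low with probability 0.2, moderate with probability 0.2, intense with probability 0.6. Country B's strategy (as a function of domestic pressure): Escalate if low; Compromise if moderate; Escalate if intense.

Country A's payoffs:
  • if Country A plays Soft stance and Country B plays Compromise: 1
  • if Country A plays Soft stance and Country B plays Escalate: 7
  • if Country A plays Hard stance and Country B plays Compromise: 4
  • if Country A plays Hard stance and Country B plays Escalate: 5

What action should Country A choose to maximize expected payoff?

E[Soft stance] = 0.2·(7) + 0.2·(1) + 0.6·(7) = 5.8
E[Hard stance] = 0.2·(5) + 0.2·(4) + 0.6·(5) = 4.8
Best response: Soft stance (5.8 is the largest).

Soft stance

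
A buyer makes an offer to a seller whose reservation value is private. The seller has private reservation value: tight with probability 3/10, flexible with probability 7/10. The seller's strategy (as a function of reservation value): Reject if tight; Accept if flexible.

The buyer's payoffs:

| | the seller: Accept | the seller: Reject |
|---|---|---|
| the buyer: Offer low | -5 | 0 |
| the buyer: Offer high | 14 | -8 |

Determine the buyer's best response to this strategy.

E[Offer low] = 3/10·(0) + 7/10·(-5) = -7/2
E[Offer high] = 3/10·(-8) + 7/10·(14) = 37/5
Best response: Offer high (37/5 is the largest).

Offer high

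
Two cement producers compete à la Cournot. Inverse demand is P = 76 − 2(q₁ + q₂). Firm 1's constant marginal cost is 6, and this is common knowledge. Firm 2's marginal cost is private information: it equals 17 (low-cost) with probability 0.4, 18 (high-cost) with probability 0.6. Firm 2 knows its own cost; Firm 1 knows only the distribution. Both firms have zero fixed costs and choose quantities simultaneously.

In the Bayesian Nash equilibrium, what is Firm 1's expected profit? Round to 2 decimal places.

369.92

Each type of Firm 2 best-responds to q₁; Firm 1 best-responds to the expected q₂ over Firm 2's types.
Firm 2 with cost c maximizes (76 − 2(q₁+q₂) − c)·q₂, giving q₂(c) = (76 − c − 2q₁)/4.
E[c₂] = 0.4·17 + 0.6·18 = 17.6
Firm 1's FOC against E[q₂] yields q₁ = (76 − 2·6 + E[c₂])/6 = (76 − 12 + 17.6)/6 = 13.6.
E[P] = 76 − 2·(q₁ + E[q₂]) = 33.2; Firm 1's expected profit = (E[P] − 6)·q₁ = (33.2 − 6)·13.6 = 369.92.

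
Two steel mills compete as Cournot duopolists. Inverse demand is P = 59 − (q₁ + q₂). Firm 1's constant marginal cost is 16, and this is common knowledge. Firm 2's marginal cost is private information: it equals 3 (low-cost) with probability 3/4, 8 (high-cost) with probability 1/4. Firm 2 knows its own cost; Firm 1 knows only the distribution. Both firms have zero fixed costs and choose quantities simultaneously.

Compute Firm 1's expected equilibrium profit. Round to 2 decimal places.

Firm 2 with cost c maximizes (59 − (q₁+q₂) − c)·q₂, giving q₂(c) = (59 − c − q₁)/2.
E[c₂] = 3/4·3 + 1/4·8 = 4.25
Firm 1's FOC against E[q₂] yields q₁ = (59 − 2·16 + E[c₂])/3 = (59 − 32 + 4.25)/3 = 10.4167.
E[P] = 59 − (q₁ + E[q₂]) = 26.4167; Firm 1's expected profit = (E[P] − 16)·q₁ = (26.4167 − 16)·10.4167 = 108.507.

108.51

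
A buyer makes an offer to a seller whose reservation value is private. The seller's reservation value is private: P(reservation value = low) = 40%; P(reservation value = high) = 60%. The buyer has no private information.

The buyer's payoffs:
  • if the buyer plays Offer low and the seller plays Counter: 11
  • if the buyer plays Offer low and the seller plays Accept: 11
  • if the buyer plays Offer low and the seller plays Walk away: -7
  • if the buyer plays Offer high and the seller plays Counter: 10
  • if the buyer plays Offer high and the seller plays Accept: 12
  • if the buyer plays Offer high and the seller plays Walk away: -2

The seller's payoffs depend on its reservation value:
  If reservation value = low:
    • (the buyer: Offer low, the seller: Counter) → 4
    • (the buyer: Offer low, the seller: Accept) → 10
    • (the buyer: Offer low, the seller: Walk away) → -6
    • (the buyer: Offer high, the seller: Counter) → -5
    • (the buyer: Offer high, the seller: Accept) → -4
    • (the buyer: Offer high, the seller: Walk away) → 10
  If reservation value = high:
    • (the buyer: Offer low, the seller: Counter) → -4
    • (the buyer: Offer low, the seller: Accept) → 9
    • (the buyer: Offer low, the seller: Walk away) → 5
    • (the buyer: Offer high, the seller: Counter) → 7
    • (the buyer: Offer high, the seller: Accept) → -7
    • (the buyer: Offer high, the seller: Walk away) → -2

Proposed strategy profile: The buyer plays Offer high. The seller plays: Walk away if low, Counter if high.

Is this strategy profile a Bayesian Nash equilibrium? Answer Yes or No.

Yes

A profile is a BNE iff every type of every player is best-responding given beliefs about the other side.
The buyer plays Offer high: E[Offer high] = 0.4·(-2) + 0.6·(10) = 5.2; E[Offer low] = 3.8. Best-responding. ✓
The seller (reservation value low), facing Offer high: Counter gives -5, Accept gives -4, Walk away gives 10. Proposed Walk away is best. ✓
The seller (reservation value high), facing Offer high: Counter gives 7, Accept gives -7, Walk away gives -2. Proposed Counter is best. ✓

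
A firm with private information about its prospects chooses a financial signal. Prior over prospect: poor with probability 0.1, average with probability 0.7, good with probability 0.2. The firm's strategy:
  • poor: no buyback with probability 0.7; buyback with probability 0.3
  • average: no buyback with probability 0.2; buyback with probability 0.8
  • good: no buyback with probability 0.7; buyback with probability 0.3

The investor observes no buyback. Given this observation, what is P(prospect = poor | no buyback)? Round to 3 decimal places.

Apply Bayes' rule using the sender's strategy as the likelihood.
P(no buyback) = 0.1·0.7 + 0.7·0.2 + 0.2·0.7 = 0.35
P(poor | no buyback) = (0.1·0.7) / 0.35 = 0.07 / 0.35 = 0.2

0.200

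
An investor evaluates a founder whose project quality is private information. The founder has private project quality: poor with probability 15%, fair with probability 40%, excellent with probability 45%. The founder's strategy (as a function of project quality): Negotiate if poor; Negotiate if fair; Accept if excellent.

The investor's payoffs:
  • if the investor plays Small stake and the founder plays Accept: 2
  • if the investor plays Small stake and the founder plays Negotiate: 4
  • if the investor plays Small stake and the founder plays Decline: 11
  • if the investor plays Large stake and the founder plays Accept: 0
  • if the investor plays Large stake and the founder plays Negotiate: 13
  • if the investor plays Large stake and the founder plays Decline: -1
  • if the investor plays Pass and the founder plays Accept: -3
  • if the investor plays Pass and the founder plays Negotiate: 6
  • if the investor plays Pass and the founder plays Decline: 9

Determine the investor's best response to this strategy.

Compute the investor's expected payoff for each action, taking the expectation over the founder's type.
E[Small stake] = 0.15·(4) + 0.4·(4) + 0.45·(2) = 3.1
E[Large stake] = 0.15·(13) + 0.4·(13) + 0.45·(0) = 7.15
E[Pass] = 0.15·(6) + 0.4·(6) + 0.45·(-3) = 1.95
Best response: Large stake (7.15 is the largest).

Large stake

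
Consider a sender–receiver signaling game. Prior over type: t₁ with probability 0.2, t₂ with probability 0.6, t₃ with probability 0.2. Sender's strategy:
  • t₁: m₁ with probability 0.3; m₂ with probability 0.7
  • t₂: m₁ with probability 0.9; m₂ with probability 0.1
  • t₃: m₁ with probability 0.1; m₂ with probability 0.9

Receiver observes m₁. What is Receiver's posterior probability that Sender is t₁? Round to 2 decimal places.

0.10

P(m₁) = 0.2·0.3 + 0.6·0.9 + 0.2·0.1 = 0.62
P(t₁ | m₁) = (0.2·0.3) / 0.62 = 0.06 / 0.62 = 0.0967742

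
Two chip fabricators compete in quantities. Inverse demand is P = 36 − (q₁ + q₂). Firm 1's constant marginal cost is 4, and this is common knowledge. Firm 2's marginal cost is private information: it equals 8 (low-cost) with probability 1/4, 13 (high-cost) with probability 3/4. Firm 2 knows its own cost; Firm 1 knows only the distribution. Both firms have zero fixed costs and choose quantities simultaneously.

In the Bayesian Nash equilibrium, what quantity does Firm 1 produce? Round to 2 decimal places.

13.25

Type-c best response for Firm 2: q₂(c) = (36 − c)/2 − q₁/2.
Firm 1 maximizes expected profit; its first-order condition is 36 − 2q₁ − E[q₂] − 4 = 0.
Substituting E[q₂] and solving: E[c₂] = 11.75, so q₁ = (36 − 2·4 + 11.75)/3 = 13.25.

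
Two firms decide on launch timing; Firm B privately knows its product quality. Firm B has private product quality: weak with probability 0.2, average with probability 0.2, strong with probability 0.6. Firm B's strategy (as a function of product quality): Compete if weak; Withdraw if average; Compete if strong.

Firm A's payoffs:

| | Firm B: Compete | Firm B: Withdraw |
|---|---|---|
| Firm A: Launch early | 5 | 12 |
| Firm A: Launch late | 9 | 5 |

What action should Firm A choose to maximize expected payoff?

Launch late

E[Launch early] = 0.2·(5) + 0.2·(12) + 0.6·(5) = 6.4
E[Launch late] = 0.2·(9) + 0.2·(5) + 0.6·(9) = 8.2
Best response: Launch late (8.2 is the largest).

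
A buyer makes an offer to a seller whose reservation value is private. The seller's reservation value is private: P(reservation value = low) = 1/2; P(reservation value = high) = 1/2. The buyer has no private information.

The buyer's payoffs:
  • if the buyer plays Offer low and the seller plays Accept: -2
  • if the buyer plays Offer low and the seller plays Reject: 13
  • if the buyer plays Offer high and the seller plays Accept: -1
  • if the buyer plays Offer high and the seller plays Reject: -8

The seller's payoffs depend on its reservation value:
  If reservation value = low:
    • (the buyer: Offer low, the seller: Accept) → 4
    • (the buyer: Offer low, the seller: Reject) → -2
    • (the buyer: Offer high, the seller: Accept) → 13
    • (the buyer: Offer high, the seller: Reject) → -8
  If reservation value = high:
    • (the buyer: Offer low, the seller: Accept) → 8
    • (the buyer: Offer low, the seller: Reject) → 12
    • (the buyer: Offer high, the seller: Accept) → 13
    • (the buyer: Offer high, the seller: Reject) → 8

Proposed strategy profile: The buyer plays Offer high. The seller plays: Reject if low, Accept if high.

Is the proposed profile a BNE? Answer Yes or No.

No

The buyer plays Offer high: E[Offer high] = 1/2·(-8) + 1/2·(-1) = -9/2; E[Offer low] = 11/2. Not best-responding. ✗
The seller (reservation value low), facing Offer high: Accept gives 13, Reject gives -8. Proposed Reject is not best — profitable deviation exists. ✗
The seller (reservation value high), facing Offer high: Accept gives 13, Reject gives 8. Proposed Accept is best. ✓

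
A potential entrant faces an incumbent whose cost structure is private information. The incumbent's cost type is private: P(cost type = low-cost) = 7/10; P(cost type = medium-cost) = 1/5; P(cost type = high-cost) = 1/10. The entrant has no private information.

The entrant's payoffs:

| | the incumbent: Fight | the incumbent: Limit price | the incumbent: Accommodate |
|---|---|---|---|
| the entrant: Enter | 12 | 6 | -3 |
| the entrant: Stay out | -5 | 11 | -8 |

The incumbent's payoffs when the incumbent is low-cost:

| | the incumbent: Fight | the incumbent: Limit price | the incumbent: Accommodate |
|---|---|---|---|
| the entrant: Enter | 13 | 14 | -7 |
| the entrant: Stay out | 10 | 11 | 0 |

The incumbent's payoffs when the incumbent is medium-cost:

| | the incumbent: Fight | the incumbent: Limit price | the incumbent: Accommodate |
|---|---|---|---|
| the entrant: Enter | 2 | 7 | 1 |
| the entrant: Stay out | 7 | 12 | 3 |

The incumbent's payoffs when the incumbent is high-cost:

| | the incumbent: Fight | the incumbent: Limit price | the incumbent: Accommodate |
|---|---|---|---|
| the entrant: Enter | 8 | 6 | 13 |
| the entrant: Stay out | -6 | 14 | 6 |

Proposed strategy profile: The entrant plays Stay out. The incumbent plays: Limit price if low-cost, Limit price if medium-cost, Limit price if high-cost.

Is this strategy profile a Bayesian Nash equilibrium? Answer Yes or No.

The entrant plays Stay out: E[Stay out] = 7/10·(11) + 1/5·(11) + 1/10·(11) = 11; E[Enter] = 6. Best-responding. ✓
The incumbent (cost type low-cost), facing Stay out: Fight gives 10, Limit price gives 11, Accommodate gives 0. Proposed Limit price is best. ✓
The incumbent (cost type medium-cost), facing Stay out: Fight gives 7, Limit price gives 12, Accommodate gives 3. Proposed Limit price is best. ✓
The incumbent (cost type high-cost), facing Stay out: Fight gives -6, Limit price gives 14, Accommodate gives 6. Proposed Limit price is best. ✓

Yes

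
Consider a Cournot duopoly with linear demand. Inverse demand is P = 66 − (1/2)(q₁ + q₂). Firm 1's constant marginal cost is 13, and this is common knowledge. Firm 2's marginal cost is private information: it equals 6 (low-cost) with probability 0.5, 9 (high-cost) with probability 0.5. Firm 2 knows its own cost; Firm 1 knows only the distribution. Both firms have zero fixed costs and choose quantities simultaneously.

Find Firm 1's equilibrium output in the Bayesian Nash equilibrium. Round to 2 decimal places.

Firm 2 with cost c maximizes (66 − (1/2)(q₁+q₂) − c)·q₂, giving q₂(c) = (66 − c − (1/2)q₁).
E[c₂] = 0.5·6 + 0.5·9 = 7.5
Firm 1's FOC against E[q₂] yields q₁ = (66 − 2·13 + E[c₂])/(3/2) = (66 − 26 + 7.5)/(3/2) = 31.6667.

31.67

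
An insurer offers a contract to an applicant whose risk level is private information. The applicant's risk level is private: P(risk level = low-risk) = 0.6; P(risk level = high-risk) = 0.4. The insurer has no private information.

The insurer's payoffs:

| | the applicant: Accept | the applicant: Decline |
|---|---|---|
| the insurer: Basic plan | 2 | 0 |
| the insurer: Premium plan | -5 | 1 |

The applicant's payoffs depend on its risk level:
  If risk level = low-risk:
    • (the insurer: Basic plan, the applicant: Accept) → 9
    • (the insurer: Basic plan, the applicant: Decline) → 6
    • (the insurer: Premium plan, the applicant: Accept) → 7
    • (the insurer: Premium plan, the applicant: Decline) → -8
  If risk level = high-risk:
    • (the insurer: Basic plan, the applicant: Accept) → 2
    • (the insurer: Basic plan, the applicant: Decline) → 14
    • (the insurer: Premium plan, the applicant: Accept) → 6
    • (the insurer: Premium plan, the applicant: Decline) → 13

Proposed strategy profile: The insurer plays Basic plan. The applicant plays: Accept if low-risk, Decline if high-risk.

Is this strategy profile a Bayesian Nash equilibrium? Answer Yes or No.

Yes

The insurer plays Basic plan: E[Basic plan] = 0.6·(2) + 0.4·(0) = 1.2; E[Premium plan] = -2.6. Best-responding. ✓
The applicant (risk level low-risk), facing Basic plan: Accept gives 9, Decline gives 6. Proposed Accept is best. ✓
The applicant (risk level high-risk), facing Basic plan: Accept gives 2, Decline gives 14. Proposed Decline is best. ✓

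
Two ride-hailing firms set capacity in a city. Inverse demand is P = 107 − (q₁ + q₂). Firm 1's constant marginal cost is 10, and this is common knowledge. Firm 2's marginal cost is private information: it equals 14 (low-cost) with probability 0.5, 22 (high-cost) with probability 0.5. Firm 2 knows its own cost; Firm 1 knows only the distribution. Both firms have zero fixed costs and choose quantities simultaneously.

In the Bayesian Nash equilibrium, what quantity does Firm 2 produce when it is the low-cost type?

Each type of Firm 2 best-responds to q₁; Firm 1 best-responds to the expected q₂ over Firm 2's types.
Firm 2 with cost c maximizes (107 − (q₁+q₂) − c)·q₂, giving q₂(c) = (107 − c − q₁)/2.
E[c₂] = 0.5·14 + 0.5·22 = 18
Firm 1's FOC against E[q₂] yields q₁ = (107 − 2·10 + E[c₂])/3 = (107 − 20 + 18)/3 = 35.
q₂(low-cost) = (107 − 14 − 35)/2 = 29.

29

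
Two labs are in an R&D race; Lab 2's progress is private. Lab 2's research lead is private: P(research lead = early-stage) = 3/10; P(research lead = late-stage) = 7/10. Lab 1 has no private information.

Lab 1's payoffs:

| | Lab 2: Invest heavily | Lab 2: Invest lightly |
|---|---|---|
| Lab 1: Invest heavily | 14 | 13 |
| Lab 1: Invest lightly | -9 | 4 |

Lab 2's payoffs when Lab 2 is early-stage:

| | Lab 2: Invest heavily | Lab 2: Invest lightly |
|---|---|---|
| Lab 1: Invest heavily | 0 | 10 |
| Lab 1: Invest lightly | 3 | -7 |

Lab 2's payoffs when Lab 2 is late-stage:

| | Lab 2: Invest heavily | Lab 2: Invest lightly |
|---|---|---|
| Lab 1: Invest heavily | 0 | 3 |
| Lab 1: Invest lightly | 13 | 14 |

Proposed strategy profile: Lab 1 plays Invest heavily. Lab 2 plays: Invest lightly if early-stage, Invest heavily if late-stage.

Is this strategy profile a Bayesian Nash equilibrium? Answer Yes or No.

No

Lab 1 plays Invest heavily: E[Invest heavily] = 3/10·(13) + 7/10·(14) = 137/10; E[Invest lightly] = -51/10. Best-responding. ✓
Lab 2 (research lead early-stage), facing Invest heavily: Invest heavily gives 0, Invest lightly gives 10. Proposed Invest lightly is best. ✓
Lab 2 (research lead late-stage), facing Invest heavily: Invest heavily gives 0, Invest lightly gives 3. Proposed Invest heavily is not best — profitable deviation exists. ✗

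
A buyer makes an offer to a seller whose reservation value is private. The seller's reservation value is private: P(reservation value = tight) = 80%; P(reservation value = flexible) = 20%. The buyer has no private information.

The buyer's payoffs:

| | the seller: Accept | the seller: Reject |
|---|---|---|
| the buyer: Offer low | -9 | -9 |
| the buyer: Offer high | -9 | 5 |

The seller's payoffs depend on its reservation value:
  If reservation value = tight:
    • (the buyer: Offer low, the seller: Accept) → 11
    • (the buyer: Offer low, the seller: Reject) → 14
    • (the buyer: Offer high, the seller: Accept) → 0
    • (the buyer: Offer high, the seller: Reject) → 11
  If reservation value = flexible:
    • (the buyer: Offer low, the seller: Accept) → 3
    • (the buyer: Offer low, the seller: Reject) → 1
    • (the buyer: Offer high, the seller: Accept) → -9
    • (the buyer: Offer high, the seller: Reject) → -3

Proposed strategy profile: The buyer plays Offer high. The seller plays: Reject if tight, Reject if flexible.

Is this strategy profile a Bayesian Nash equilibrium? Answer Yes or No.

The buyer plays Offer high: E[Offer high] = 0.8·(5) + 0.2·(5) = 5; E[Offer low] = -9. Best-responding. ✓
The seller (reservation value tight), facing Offer high: Accept gives 0, Reject gives 11. Proposed Reject is best. ✓
The seller (reservation value flexible), facing Offer high: Accept gives -9, Reject gives -3. Proposed Reject is best. ✓

Yes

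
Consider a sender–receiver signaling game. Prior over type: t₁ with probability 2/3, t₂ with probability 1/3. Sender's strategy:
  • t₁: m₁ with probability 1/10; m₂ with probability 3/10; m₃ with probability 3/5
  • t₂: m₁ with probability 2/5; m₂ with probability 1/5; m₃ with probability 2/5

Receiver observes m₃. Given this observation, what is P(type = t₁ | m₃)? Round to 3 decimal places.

Apply Bayes' rule using the sender's strategy as the likelihood.
P(m₃) = (2/3)·(3/5) + (1/3)·(2/5) = 8/15
P(t₁ | m₃) = ((2/3)·(3/5)) / (8/15) = (2/5) / (8/15) = 3/4

0.750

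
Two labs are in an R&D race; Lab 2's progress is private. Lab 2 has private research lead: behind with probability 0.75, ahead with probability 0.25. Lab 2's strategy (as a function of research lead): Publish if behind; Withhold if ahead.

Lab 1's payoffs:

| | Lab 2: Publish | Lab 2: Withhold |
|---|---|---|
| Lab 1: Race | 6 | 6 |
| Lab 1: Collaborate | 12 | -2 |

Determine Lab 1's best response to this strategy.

E[Race] = 0.75·(6) + 0.25·(6) = 6
E[Collaborate] = 0.75·(12) + 0.25·(-2) = 8.5
Best response: Collaborate (8.5 is the largest).

Collaborate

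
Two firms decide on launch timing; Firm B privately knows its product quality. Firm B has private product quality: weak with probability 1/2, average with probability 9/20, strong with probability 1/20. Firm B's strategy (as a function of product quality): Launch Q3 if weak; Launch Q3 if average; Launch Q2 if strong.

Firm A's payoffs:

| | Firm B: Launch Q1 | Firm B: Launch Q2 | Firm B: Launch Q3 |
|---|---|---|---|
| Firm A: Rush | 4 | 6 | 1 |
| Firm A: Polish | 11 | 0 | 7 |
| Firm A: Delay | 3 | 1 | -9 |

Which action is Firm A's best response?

Compute Firm A's expected payoff for each action, taking the expectation over Firm B's type.
E[Rush] = 1/2·(1) + 9/20·(1) + 1/20·(6) = 5/4
E[Polish] = 1/2·(7) + 9/20·(7) + 1/20·(0) = 133/20
E[Delay] = 1/2·(-9) + 9/20·(-9) + 1/20·(1) = -17/2
Best response: Polish (133/20 is the largest).

Polish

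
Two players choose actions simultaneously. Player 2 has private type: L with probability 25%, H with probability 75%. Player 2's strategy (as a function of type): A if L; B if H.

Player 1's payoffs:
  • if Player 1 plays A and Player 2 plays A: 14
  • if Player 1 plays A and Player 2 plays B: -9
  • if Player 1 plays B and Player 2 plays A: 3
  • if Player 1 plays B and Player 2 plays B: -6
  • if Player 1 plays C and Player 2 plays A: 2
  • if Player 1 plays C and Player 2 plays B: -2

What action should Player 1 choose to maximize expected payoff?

C

E[A] = 0.25·(14) + 0.75·(-9) = -3.25
E[B] = 0.25·(3) + 0.75·(-6) = -3.75
E[C] = 0.25·(2) + 0.75·(-2) = -1
Best response: C (-1 is the largest).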